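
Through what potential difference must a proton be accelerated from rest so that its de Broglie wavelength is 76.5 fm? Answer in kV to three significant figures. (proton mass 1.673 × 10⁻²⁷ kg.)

V = 140 kV

p = h/λ = 6.626 × 10⁻³⁴ / 7.650 × 10⁻¹⁴ = 8.661 × 10⁻²¹ kg·m/s.
KE = p²/(2m) = 2.242 × 10⁻¹⁴ J.
V = KE/e = 2.242 × 10⁻¹⁴ / (1.602 × 10⁻¹⁹) = 140 kV.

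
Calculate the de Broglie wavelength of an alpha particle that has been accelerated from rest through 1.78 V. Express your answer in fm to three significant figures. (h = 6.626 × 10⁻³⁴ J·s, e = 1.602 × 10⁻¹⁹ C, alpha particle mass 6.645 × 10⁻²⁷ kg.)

λ = 7610 fm

KE = 2eV = 2 × 1.602 × 10⁻¹⁹ × 1.780 = 5.703 × 10⁻¹⁹ J.
p = √(2mKE) = √(2 × 6.645 × 10⁻²⁷ × 5.703 × 10⁻¹⁹) = 8.706 × 10⁻²³ kg·m/s.
λ = h/p = 6.626 × 10⁻³⁴ / 8.706 × 10⁻²³ = 7.61 × 10⁻¹² m = 7610 fm.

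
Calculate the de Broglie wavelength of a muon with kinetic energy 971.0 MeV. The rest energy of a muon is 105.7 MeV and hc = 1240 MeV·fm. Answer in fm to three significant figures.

Total energy E = KE + m₀c² = 971.0 + 105.7 = 1076.7 MeV.
(pc)² = E² − (m₀c²)² = (1076.7)² − (105.7)² = 1.148 × 10⁶ MeV², so pc = 1071 MeV.
λ = hc/(pc) = 1240 MeV·fm / 1071 MeV = 1.16 fm.

λ = 1.16 fm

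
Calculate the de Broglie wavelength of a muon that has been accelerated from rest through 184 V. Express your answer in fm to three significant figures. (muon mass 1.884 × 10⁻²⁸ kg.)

λ = 6290 fm

KE = eV = 1.602 × 10⁻¹⁹ × 184.0 = 2.948 × 10⁻¹⁷ J.
p = √(2mKE) = √(2 × 1.884 × 10⁻²⁸ × 2.948 × 10⁻¹⁷) = 1.054 × 10⁻²² kg·m/s.
λ = h/p = 6.626 × 10⁻³⁴ / 1.054 × 10⁻²² = 6.29 × 10⁻¹² m = 6290 fm.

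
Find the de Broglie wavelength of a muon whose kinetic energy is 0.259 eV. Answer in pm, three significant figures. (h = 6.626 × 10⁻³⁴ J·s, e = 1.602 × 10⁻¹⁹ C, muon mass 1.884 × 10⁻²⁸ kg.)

KE = 0.259 eV = 4.149 × 10⁻²⁰ J.
p = √(2mKE) = √(2 × 1.884 × 10⁻²⁸ × 4.149 × 10⁻²⁰) = 3.954 × 10⁻²⁴ kg·m/s.
λ = h/p = 6.626 × 10⁻³⁴ / 3.954 × 10⁻²⁴ = 1.68 × 10⁻¹⁰ m = 168 pm.

λ = 168 pm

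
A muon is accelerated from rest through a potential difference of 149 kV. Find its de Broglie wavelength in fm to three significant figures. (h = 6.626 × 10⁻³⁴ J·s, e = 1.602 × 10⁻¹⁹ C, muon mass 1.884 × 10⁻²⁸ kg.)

λ = 221 fm

KE = eV = 1.602 × 10⁻¹⁹ × 1.490 × 10⁵ = 2.387 × 10⁻¹⁴ J.
p = √(2mKE) = √(2 × 1.884 × 10⁻²⁸ × 2.387 × 10⁻¹⁴) = 2.999 × 10⁻²¹ kg·m/s.
λ = h/p = 6.626 × 10⁻³⁴ / 2.999 × 10⁻²¹ = 2.21 × 10⁻¹³ m = 221 fm.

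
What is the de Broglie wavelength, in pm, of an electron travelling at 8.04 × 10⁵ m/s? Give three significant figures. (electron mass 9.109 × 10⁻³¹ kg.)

λ = 905 pm

p = mv = 9.109 × 10⁻³¹ × 8.04 × 10⁵ = 7.324 × 10⁻²⁵ kg·m/s.
λ = h/p = 6.626 × 10⁻³⁴ / 7.324 × 10⁻²⁵ = 9.05 × 10⁻¹⁰ m = 905 pm.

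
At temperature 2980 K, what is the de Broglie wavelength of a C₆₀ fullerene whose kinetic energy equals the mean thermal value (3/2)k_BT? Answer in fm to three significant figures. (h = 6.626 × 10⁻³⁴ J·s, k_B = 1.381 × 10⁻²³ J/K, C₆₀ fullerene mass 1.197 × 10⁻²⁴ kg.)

λ = 1720 fm

KE = (3/2)k_BT = 1.5 × 1.381 × 10⁻²³ × 2980 = 6.173 × 10⁻²⁰ J.
p = √(2mKE) = √(2 × 1.197 × 10⁻²⁴ × 6.173 × 10⁻²⁰) = 3.844 × 10⁻²² kg·m/s.
λ = h/p = 1.72 × 10⁻¹² m = 1720 fm.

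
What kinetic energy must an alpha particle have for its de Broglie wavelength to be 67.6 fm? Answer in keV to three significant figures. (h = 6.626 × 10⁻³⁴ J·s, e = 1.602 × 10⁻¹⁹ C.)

p = h/λ = 6.626 × 10⁻³⁴ / 6.760 × 10⁻¹⁴ = 9.802 × 10⁻²¹ kg·m/s.
KE = p²/(2m) = (9.802 × 10⁻²¹)² / (2 × 6.645 × 10⁻²⁷) = 7.229 × 10⁻¹⁵ J = 45.1 keV.

KE = 45.1 keV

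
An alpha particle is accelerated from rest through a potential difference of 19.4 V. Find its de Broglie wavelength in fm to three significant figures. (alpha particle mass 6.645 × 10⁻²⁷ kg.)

λ = 2310 fm

KE = 2eV = 2 × 1.602 × 10⁻¹⁹ × 19.40 = 6.216 × 10⁻¹⁸ J.
p = √(2mKE) = √(2 × 6.645 × 10⁻²⁷ × 6.216 × 10⁻¹⁸) = 2.874 × 10⁻²² kg·m/s.
λ = h/p = 6.626 × 10⁻³⁴ / 2.874 × 10⁻²² = 2.31 × 10⁻¹² m = 2310 fm.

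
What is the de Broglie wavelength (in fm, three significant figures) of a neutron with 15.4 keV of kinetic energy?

KE = 15.4 keV = 2.467 × 10⁻¹⁵ J.
p = √(2mKE) = √(2 × 1.675 × 10⁻²⁷ × 2.467 × 10⁻¹⁵) = 2.875 × 10⁻²¹ kg·m/s.
λ = h/p = 6.626 × 10⁻³⁴ / 2.875 × 10⁻²¹ = 2.30 × 10⁻¹³ m = 230 fm.

λ = 230 fm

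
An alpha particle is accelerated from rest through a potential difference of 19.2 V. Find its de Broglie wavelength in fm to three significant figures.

λ = 2320 fm

KE = 2eV = 2 × 1.602 × 10⁻¹⁹ × 19.20 = 6.152 × 10⁻¹⁸ J.
p = √(2mKE) = √(2 × 6.645 × 10⁻²⁷ × 6.152 × 10⁻¹⁸) = 2.859 × 10⁻²² kg·m/s.
λ = h/p = 6.626 × 10⁻³⁴ / 2.859 × 10⁻²² = 2.32 × 10⁻¹² m = 2320 fm.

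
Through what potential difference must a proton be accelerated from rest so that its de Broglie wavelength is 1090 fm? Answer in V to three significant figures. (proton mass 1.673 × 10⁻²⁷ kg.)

p = h/λ = 6.626 × 10⁻³⁴ / 1.090 × 10⁻¹² = 6.079 × 10⁻²² kg·m/s.
KE = p²/(2m) = 1.104 × 10⁻¹⁶ J.
V = KE/e = 1.104 × 10⁻¹⁶ / (1.602 × 10⁻¹⁹) = 689 V.

V = 689 V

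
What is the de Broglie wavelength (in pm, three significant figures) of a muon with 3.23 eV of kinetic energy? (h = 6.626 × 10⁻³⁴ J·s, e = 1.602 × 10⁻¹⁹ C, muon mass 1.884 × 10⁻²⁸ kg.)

λ = 47.5 pm

KE = 3.23 eV = 5.174 × 10⁻¹⁹ J.
p = √(2mKE) = √(2 × 1.884 × 10⁻²⁸ × 5.174 × 10⁻¹⁹) = 1.396 × 10⁻²³ kg·m/s.
λ = h/p = 6.626 × 10⁻³⁴ / 1.396 × 10⁻²³ = 4.75 × 10⁻¹¹ m = 47.5 pm.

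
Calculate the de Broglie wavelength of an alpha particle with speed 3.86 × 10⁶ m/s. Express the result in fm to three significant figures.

p = mv = 6.645 × 10⁻²⁷ × 3.86 × 10⁶ = 2.565 × 10⁻²⁰ kg·m/s.
λ = h/p = 6.626 × 10⁻³⁴ / 2.565 × 10⁻²⁰ = 2.58 × 10⁻¹⁴ m = 25.8 fm.

λ = 25.8 fm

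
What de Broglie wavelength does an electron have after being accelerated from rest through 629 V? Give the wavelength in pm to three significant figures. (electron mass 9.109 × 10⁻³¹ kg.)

KE = eV = 1.602 × 10⁻¹⁹ × 629.0 = 1.008 × 10⁻¹⁶ J.
p = √(2mKE) = √(2 × 9.109 × 10⁻³¹ × 1.008 × 10⁻¹⁶) = 1.355 × 10⁻²³ kg·m/s.
λ = h/p = 6.626 × 10⁻³⁴ / 1.355 × 10⁻²³ = 4.89 × 10⁻¹¹ m = 48.9 pm.

λ = 48.9 pm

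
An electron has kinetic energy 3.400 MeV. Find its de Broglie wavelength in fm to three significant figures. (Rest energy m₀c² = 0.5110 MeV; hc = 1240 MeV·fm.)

λ = 320 fm

Total energy E = KE + m₀c² = 3.400 + 0.5110 = 3.9110 MeV.
(pc)² = E² − (m₀c²)² = (3.9110)² − (0.5110)² = 15.03 MeV², so pc = 3.877 MeV.
λ = hc/(pc) = 1240 MeV·fm / 3.877 MeV = 320 fm.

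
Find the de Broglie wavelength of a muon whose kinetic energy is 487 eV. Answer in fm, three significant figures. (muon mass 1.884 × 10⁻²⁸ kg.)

λ = 3860 fm

KE = 487 eV = 7.802 × 10⁻¹⁷ J.
p = √(2mKE) = √(2 × 1.884 × 10⁻²⁸ × 7.802 × 10⁻¹⁷) = 1.715 × 10⁻²² kg·m/s.
λ = h/p = 6.626 × 10⁻³⁴ / 1.715 × 10⁻²² = 3.86 × 10⁻¹² m = 3860 fm.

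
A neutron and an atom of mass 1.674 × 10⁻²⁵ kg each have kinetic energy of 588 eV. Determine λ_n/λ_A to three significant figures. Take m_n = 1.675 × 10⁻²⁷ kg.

λ_n/λ_A = 10.0

At fixed KE, p = √(2mKE) so λ = h/p ∝ 1/√m.
λ_n/λ_A = √(m_A/m_n) = √(1.674 × 10⁻²⁵/1.675 × 10⁻²⁷) = √(99.94) = 10.0.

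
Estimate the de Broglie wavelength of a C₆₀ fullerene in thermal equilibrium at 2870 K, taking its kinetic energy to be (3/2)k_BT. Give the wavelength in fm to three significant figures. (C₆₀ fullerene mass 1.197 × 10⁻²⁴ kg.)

λ = 1760 fm

KE = (3/2)k_BT = 1.5 × 1.381 × 10⁻²³ × 2870 = 5.945 × 10⁻²⁰ J.
p = √(2mKE) = √(2 × 1.197 × 10⁻²⁴ × 5.945 × 10⁻²⁰) = 3.773 × 10⁻²² kg·m/s.
λ = h/p = 1.76 × 10⁻¹² m = 1760 fm.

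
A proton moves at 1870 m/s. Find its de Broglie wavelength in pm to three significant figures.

λ = 212 pm

p = mv = 1.673 × 10⁻²⁷ × 1870 = 3.129 × 10⁻²⁴ kg·m/s.
λ = h/p = 6.626 × 10⁻³⁴ / 3.129 × 10⁻²⁴ = 2.12 × 10⁻¹⁰ m = 212 pm.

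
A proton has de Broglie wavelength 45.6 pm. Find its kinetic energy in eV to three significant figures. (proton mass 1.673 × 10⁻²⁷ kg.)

KE = 0.394 eV

p = h/λ = 6.626 × 10⁻³⁴ / 4.560 × 10⁻¹¹ = 1.453 × 10⁻²³ kg·m/s.
KE = p²/(2m) = (1.453 × 10⁻²³)² / (2 × 1.673 × 10⁻²⁷) = 6.310 × 10⁻²⁰ J = 0.394 eV.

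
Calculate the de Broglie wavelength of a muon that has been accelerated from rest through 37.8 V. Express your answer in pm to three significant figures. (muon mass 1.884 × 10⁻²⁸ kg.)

λ = 13.9 pm

KE = eV = 1.602 × 10⁻¹⁹ × 37.80 = 6.056 × 10⁻¹⁸ J.
p = √(2mKE) = √(2 × 1.884 × 10⁻²⁸ × 6.056 × 10⁻¹⁸) = 4.777 × 10⁻²³ kg·m/s.
λ = h/p = 6.626 × 10⁻³⁴ / 4.777 × 10⁻²³ = 1.39 × 10⁻¹¹ m = 13.9 pm.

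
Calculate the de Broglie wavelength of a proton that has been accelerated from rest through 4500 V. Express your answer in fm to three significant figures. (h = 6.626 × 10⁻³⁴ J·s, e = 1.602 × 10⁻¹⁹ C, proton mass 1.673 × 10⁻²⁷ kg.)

λ = 427 fm

KE = eV = 1.602 × 10⁻¹⁹ × 4500 = 7.209 × 10⁻¹⁶ J.
p = √(2mKE) = √(2 × 1.673 × 10⁻²⁷ × 7.209 × 10⁻¹⁶) = 1.553 × 10⁻²¹ kg·m/s.
λ = h/p = 6.626 × 10⁻³⁴ / 1.553 × 10⁻²¹ = 4.27 × 10⁻¹³ m = 427 fm.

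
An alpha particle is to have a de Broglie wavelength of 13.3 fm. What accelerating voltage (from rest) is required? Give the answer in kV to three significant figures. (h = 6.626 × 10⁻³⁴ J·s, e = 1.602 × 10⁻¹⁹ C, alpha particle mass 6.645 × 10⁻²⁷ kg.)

p = h/λ = 6.626 × 10⁻³⁴ / 1.330 × 10⁻¹⁴ = 4.982 × 10⁻²⁰ kg·m/s.
KE = p²/(2m) = 1.868 × 10⁻¹³ J.
V = KE/2e = 1.868 × 10⁻¹³ / (2 × 1.602 × 10⁻¹⁹) = 583 kV.

V = 583 kV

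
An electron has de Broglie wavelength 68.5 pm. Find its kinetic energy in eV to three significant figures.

KE = 321 eV

p = h/λ = 6.626 × 10⁻³⁴ / 6.850 × 10⁻¹¹ = 9.673 × 10⁻²⁴ kg·m/s.
KE = p²/(2m) = (9.673 × 10⁻²⁴)² / (2 × 9.109 × 10⁻³¹) = 5.136 × 10⁻¹⁷ J = 321 eV.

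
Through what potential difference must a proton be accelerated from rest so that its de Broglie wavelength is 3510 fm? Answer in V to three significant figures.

V = 66.5 V

p = h/λ = 6.626 × 10⁻³⁴ / 3.510 × 10⁻¹² = 1.888 × 10⁻²² kg·m/s.
KE = p²/(2m) = 1.065 × 10⁻¹⁷ J.
V = KE/e = 1.065 × 10⁻¹⁷ / (1.602 × 10⁻¹⁹) = 66.5 V.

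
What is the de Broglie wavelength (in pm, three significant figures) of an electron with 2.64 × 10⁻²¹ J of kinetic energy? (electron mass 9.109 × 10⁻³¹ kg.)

p = √(2mKE) = √(2 × 9.109 × 10⁻³¹ × 2.640 × 10⁻²¹) = 6.935 × 10⁻²⁶ kg·m/s.
λ = h/p = 6.626 × 10⁻³⁴ / 6.935 × 10⁻²⁶ = 9.55 × 10⁻⁹ m = 9550 pm.

λ = 9550 pm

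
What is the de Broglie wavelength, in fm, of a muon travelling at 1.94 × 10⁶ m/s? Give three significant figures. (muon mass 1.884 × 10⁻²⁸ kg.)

p = mv = 1.884 × 10⁻²⁸ × 1.94 × 10⁶ = 3.655 × 10⁻²² kg·m/s.
λ = h/p = 6.626 × 10⁻³⁴ / 3.655 × 10⁻²² = 1.81 × 10⁻¹² m = 1810 fm.

λ = 1810 fm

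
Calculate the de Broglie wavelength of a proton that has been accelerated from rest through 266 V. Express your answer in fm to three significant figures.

λ = 1750 fm

KE = eV = 1.602 × 10⁻¹⁹ × 266.0 = 4.261 × 10⁻¹⁷ J.
p = √(2mKE) = √(2 × 1.673 × 10⁻²⁷ × 4.261 × 10⁻¹⁷) = 3.776 × 10⁻²² kg·m/s.
λ = h/p = 6.626 × 10⁻³⁴ / 3.776 × 10⁻²² = 1.75 × 10⁻¹² m = 1750 fm.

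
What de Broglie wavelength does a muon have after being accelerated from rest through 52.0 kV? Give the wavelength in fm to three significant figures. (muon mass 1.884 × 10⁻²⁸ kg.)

KE = eV = 1.602 × 10⁻¹⁹ × 5.200 × 10⁴ = 8.330 × 10⁻¹⁵ J.
p = √(2mKE) = √(2 × 1.884 × 10⁻²⁸ × 8.330 × 10⁻¹⁵) = 1.772 × 10⁻²¹ kg·m/s.
λ = h/p = 6.626 × 10⁻³⁴ / 1.772 × 10⁻²¹ = 3.74 × 10⁻¹³ m = 374 fm.

λ = 374 fm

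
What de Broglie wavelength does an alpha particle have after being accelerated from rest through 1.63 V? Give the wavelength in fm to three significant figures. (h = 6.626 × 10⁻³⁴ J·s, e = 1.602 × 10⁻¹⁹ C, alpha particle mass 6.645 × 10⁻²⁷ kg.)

λ = 7950 fm

KE = 2eV = 2 × 1.602 × 10⁻¹⁹ × 1.630 = 5.223 × 10⁻¹⁹ J.
p = √(2mKE) = √(2 × 6.645 × 10⁻²⁷ × 5.223 × 10⁻¹⁹) = 8.331 × 10⁻²³ kg·m/s.
λ = h/p = 6.626 × 10⁻³⁴ / 8.331 × 10⁻²³ = 7.95 × 10⁻¹² m = 7950 fm.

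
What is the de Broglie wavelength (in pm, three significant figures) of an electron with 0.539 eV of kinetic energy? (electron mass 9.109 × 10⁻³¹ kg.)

KE = 0.539 eV = 8.635 × 10⁻²⁰ J.
p = √(2mKE) = √(2 × 9.109 × 10⁻³¹ × 8.635 × 10⁻²⁰) = 3.966 × 10⁻²⁵ kg·m/s.
λ = h/p = 6.626 × 10⁻³⁴ / 3.966 × 10⁻²⁵ = 1.67 × 10⁻⁹ m = 1670 pm.

λ = 1670 pm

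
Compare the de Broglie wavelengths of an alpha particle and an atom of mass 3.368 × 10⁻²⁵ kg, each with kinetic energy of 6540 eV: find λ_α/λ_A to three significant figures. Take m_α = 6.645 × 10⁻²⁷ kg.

λ_α/λ_A = 7.12

At fixed KE, p = √(2mKE) so λ = h/p ∝ 1/√m.
λ_α/λ_A = √(m_A/m_α) = √(3.368 × 10⁻²⁵/6.645 × 10⁻²⁷) = √(50.68) = 7.12.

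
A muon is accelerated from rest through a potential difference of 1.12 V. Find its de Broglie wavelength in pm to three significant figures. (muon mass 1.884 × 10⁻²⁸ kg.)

KE = eV = 1.602 × 10⁻¹⁹ × 1.120 = 1.794 × 10⁻¹⁹ J.
p = √(2mKE) = √(2 × 1.884 × 10⁻²⁸ × 1.794 × 10⁻¹⁹) = 8.222 × 10⁻²⁴ kg·m/s.
λ = h/p = 6.626 × 10⁻³⁴ / 8.222 × 10⁻²⁴ = 8.06 × 10⁻¹¹ m = 80.6 pm.

λ = 80.6 pm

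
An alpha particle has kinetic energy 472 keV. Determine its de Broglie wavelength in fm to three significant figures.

λ = 20.9 fm

KE = 472 keV = 7.561 × 10⁻¹⁴ J.
p = √(2mKE) = √(2 × 6.645 × 10⁻²⁷ × 7.561 × 10⁻¹⁴) = 3.170 × 10⁻²⁰ kg·m/s.
λ = h/p = 6.626 × 10⁻³⁴ / 3.170 × 10⁻²⁰ = 2.09 × 10⁻¹⁴ m = 20.9 fm.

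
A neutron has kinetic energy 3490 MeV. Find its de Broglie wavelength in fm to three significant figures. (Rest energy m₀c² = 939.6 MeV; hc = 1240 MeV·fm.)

λ = 0.286 fm

Total energy E = KE + m₀c² = 3490 + 939.6 = 4429.6 MeV.
(pc)² = E² − (m₀c²)² = (4429.6)² − (939.6)² = 1.874 × 10⁷ MeV², so pc = 4329 MeV.
λ = hc/(pc) = 1240 MeV·fm / 4329 MeV = 0.286 fm.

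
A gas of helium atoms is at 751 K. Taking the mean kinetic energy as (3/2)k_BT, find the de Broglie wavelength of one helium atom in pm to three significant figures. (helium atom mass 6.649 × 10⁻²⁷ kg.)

KE = (3/2)k_BT = 1.5 × 1.381 × 10⁻²³ × 751 = 1.556 × 10⁻²⁰ J.
p = √(2mKE) = √(2 × 6.649 × 10⁻²⁷ × 1.556 × 10⁻²⁰) = 1.438 × 10⁻²³ kg·m/s.
λ = h/p = 4.61 × 10⁻¹¹ m = 46.1 pm.

λ = 46.1 pm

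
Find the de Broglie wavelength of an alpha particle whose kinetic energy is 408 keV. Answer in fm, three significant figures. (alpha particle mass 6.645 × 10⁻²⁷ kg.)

KE = 408 keV = 6.536 × 10⁻¹⁴ J.
p = √(2mKE) = √(2 × 6.645 × 10⁻²⁷ × 6.536 × 10⁻¹⁴) = 2.947 × 10⁻²⁰ kg·m/s.
λ = h/p = 6.626 × 10⁻³⁴ / 2.947 × 10⁻²⁰ = 2.25 × 10⁻¹⁴ m = 22.5 fm.

λ = 22.5 fm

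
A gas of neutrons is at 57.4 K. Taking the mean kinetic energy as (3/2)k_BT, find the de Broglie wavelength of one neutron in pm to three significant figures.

KE = (3/2)k_BT = 1.5 × 1.381 × 10⁻²³ × 57.4 = 1.189 × 10⁻²¹ J.
p = √(2mKE) = √(2 × 1.675 × 10⁻²⁷ × 1.189 × 10⁻²¹) = 1.996 × 10⁻²⁴ kg·m/s.
λ = h/p = 3.32 × 10⁻¹⁰ m = 332 pm.

λ = 332 pm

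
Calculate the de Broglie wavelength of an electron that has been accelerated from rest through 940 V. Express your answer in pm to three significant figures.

λ = 40.0 pm

KE = eV = 1.602 × 10⁻¹⁹ × 940.0 = 1.506 × 10⁻¹⁶ J.
p = √(2mKE) = √(2 × 9.109 × 10⁻³¹ × 1.506 × 10⁻¹⁶) = 1.656 × 10⁻²³ kg·m/s.
λ = h/p = 6.626 × 10⁻³⁴ / 1.656 × 10⁻²³ = 4.00 × 10⁻¹¹ m = 40.0 pm.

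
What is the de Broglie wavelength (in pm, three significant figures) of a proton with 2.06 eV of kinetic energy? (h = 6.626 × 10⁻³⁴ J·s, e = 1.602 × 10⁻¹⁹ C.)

λ = 19.9 pm

KE = 2.06 eV = 3.300 × 10⁻¹⁹ J.
p = √(2mKE) = √(2 × 1.673 × 10⁻²⁷ × 3.300 × 10⁻¹⁹) = 3.323 × 10⁻²³ kg·m/s.
λ = h/p = 6.626 × 10⁻³⁴ / 3.323 × 10⁻²³ = 1.99 × 10⁻¹¹ m = 19.9 pm.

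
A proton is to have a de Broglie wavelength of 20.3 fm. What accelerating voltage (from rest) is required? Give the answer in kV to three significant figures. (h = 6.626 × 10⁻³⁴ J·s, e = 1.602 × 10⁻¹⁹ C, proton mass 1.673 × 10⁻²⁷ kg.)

p = h/λ = 6.626 × 10⁻³⁴ / 2.030 × 10⁻¹⁴ = 3.264 × 10⁻²⁰ kg·m/s.
KE = p²/(2m) = 3.184 × 10⁻¹³ J.
V = KE/e = 3.184 × 10⁻¹³ / (1.602 × 10⁻¹⁹) = 1990 kV.

V = 1990 kV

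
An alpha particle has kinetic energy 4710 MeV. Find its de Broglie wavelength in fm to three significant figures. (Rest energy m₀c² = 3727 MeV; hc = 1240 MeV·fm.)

λ = 0.164 fm

Total energy E = KE + m₀c² = 4710 + 3727 = 8437 MeV.
(pc)² = E² − (m₀c²)² = (8437)² − (3727)² = 5.729 × 10⁷ MeV², so pc = 7569 MeV.
λ = hc/(pc) = 1240 MeV·fm / 7569 MeV = 0.164 fm.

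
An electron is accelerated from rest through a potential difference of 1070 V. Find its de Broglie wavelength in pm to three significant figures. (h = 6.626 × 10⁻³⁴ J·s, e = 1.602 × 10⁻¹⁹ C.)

λ = 37.5 pm

KE = eV = 1.602 × 10⁻¹⁹ × 1070 = 1.714 × 10⁻¹⁶ J.
p = √(2mKE) = √(2 × 9.109 × 10⁻³¹ × 1.714 × 10⁻¹⁶) = 1.767 × 10⁻²³ kg·m/s.
λ = h/p = 6.626 × 10⁻³⁴ / 1.767 × 10⁻²³ = 3.75 × 10⁻¹¹ m = 37.5 pm.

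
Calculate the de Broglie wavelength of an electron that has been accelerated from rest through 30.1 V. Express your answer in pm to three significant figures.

λ = 224 pm

KE = eV = 1.602 × 10⁻¹⁹ × 30.10 = 4.822 × 10⁻¹⁸ J.
p = √(2mKE) = √(2 × 9.109 × 10⁻³¹ × 4.822 × 10⁻¹⁸) = 2.964 × 10⁻²⁴ kg·m/s.
λ = h/p = 6.626 × 10⁻³⁴ / 2.964 × 10⁻²⁴ = 2.24 × 10⁻¹⁰ m = 224 pm.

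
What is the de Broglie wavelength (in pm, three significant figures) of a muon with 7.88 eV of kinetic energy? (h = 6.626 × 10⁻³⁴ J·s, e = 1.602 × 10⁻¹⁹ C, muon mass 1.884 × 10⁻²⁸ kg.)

KE = 7.88 eV = 1.262 × 10⁻¹⁸ J.
p = √(2mKE) = √(2 × 1.884 × 10⁻²⁸ × 1.262 × 10⁻¹⁸) = 2.181 × 10⁻²³ kg·m/s.
λ = h/p = 6.626 × 10⁻³⁴ / 2.181 × 10⁻²³ = 3.04 × 10⁻¹¹ m = 30.4 pm.

λ = 30.4 pm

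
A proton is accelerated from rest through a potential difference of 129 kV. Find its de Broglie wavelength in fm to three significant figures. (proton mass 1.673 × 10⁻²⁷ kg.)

λ = 79.7 fm

KE = eV = 1.602 × 10⁻¹⁹ × 1.290 × 10⁵ = 2.067 × 10⁻¹⁴ J.
p = √(2mKE) = √(2 × 1.673 × 10⁻²⁷ × 2.067 × 10⁻¹⁴) = 8.316 × 10⁻²¹ kg·m/s.
λ = h/p = 6.626 × 10⁻³⁴ / 8.316 × 10⁻²¹ = 7.97 × 10⁻¹⁴ m = 79.7 fm.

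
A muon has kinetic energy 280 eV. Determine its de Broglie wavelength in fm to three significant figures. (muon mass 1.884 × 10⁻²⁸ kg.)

KE = 280 eV = 4.486 × 10⁻¹⁷ J.
p = √(2mKE) = √(2 × 1.884 × 10⁻²⁸ × 4.486 × 10⁻¹⁷) = 1.300 × 10⁻²² kg·m/s.
λ = h/p = 6.626 × 10⁻³⁴ / 1.300 × 10⁻²² = 5.10 × 10⁻¹² m = 5100 fm.

λ = 5100 fm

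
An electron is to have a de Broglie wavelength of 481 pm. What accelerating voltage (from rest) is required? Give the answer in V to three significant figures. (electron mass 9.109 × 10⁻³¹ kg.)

V = 6.50 V

p = h/λ = 6.626 × 10⁻³⁴ / 4.810 × 10⁻¹⁰ = 1.378 × 10⁻²⁴ kg·m/s.
KE = p²/(2m) = 1.042 × 10⁻¹⁸ J.
V = KE/e = 1.042 × 10⁻¹⁸ / (1.602 × 10⁻¹⁹) = 6.50 V.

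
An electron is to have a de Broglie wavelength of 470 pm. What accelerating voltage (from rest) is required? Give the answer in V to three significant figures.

V = 6.81 V

p = h/λ = 6.626 × 10⁻³⁴ / 4.700 × 10⁻¹⁰ = 1.410 × 10⁻²⁴ kg·m/s.
KE = p²/(2m) = 1.091 × 10⁻¹⁸ J.
V = KE/e = 1.091 × 10⁻¹⁸ / (1.602 × 10⁻¹⁹) = 6.81 V.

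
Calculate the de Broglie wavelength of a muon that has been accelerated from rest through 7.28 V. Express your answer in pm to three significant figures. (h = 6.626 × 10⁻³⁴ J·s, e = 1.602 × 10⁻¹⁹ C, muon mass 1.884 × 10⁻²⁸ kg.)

λ = 31.6 pm

KE = eV = 1.602 × 10⁻¹⁹ × 7.280 = 1.166 × 10⁻¹⁸ J.
p = √(2mKE) = √(2 × 1.884 × 10⁻²⁸ × 1.166 × 10⁻¹⁸) = 2.096 × 10⁻²³ kg·m/s.
λ = h/p = 6.626 × 10⁻³⁴ / 2.096 × 10⁻²³ = 3.16 × 10⁻¹¹ m = 31.6 pm.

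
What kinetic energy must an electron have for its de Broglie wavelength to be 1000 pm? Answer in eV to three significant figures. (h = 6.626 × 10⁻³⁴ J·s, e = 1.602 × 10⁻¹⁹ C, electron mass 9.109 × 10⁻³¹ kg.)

p = h/λ = 6.626 × 10⁻³⁴ / 1.000 × 10⁻⁹ = 6.626 × 10⁻²⁵ kg·m/s.
KE = p²/(2m) = (6.626 × 10⁻²⁵)² / (2 × 9.109 × 10⁻³¹) = 2.410 × 10⁻¹⁹ J = 1.50 eV.

KE = 1.50 eV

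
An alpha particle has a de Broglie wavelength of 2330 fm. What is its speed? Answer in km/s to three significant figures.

v = 42.8 km/s

p = h/λ = 6.626 × 10⁻³⁴ / 2.330 × 10⁻¹² = 2.844 × 10⁻²² kg·m/s.
v = p/m = 2.844 × 10⁻²² / 6.645 × 10⁻²⁷ = 4.28 × 10⁴ m/s = 42.8 km/s.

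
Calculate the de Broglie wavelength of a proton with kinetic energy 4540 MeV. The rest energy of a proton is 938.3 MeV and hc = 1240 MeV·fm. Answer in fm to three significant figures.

λ = 0.230 fm

Total energy E = KE + m₀c² = 4540 + 938.3 = 5478.3 MeV.
(pc)² = E² − (m₀c²)² = (5478.3)² − (938.3)² = 2.913 × 10⁷ MeV², so pc = 5397 MeV.
λ = hc/(pc) = 1240 MeV·fm / 5397 MeV = 0.230 fm.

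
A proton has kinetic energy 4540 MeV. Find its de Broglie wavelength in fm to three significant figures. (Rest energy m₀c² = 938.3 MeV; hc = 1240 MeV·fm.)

λ = 0.230 fm

Total energy E = KE + m₀c² = 4540 + 938.3 = 5478.3 MeV.
(pc)² = E² − (m₀c²)² = (5478.3)² − (938.3)² = 2.913 × 10⁷ MeV², so pc = 5397 MeV.
λ = hc/(pc) = 1240 MeV·fm / 5397 MeV = 0.230 fm.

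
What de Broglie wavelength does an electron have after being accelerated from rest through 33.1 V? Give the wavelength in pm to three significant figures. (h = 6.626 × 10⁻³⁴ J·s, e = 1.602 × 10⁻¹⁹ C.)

KE = eV = 1.602 × 10⁻¹⁹ × 33.10 = 5.303 × 10⁻¹⁸ J.
p = √(2mKE) = √(2 × 9.109 × 10⁻³¹ × 5.303 × 10⁻¹⁸) = 3.108 × 10⁻²⁴ kg·m/s.
λ = h/p = 6.626 × 10⁻³⁴ / 3.108 × 10⁻²⁴ = 2.13 × 10⁻¹⁰ m = 213 pm.

λ = 213 pm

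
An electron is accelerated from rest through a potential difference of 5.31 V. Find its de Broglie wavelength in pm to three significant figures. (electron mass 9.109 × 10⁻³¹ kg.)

KE = eV = 1.602 × 10⁻¹⁹ × 5.310 = 8.507 × 10⁻¹⁹ J.
p = √(2mKE) = √(2 × 9.109 × 10⁻³¹ × 8.507 × 10⁻¹⁹) = 1.245 × 10⁻²⁴ kg·m/s.
λ = h/p = 6.626 × 10⁻³⁴ / 1.245 × 10⁻²⁴ = 5.32 × 10⁻¹⁰ m = 532 pm.

λ = 532 pm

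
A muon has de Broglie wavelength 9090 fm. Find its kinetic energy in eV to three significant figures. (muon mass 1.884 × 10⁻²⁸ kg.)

p = h/λ = 6.626 × 10⁻³⁴ / 9.090 × 10⁻¹² = 7.289 × 10⁻²³ kg·m/s.
KE = p²/(2m) = (7.289 × 10⁻²³)² / (2 × 1.884 × 10⁻²⁸) = 1.410 × 10⁻¹⁷ J = 88.0 eV.

KE = 88.0 eV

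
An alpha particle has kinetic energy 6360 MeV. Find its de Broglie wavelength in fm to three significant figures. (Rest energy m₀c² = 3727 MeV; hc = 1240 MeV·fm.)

Total energy E = KE + m₀c² = 6360 + 3727 = 10087 MeV.
(pc)² = E² − (m₀c²)² = (10087)² − (3727)² = 8.786 × 10⁷ MeV², so pc = 9373 MeV.
λ = hc/(pc) = 1240 MeV·fm / 9373 MeV = 0.132 fm.

λ = 0.132 fm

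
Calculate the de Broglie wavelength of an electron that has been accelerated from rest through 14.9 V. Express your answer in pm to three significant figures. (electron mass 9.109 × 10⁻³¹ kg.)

KE = eV = 1.602 × 10⁻¹⁹ × 14.90 = 2.387 × 10⁻¹⁸ J.
p = √(2mKE) = √(2 × 9.109 × 10⁻³¹ × 2.387 × 10⁻¹⁸) = 2.085 × 10⁻²⁴ kg·m/s.
λ = h/p = 6.626 × 10⁻³⁴ / 2.085 × 10⁻²⁴ = 3.18 × 10⁻¹⁰ m = 318 pm.

λ = 318 pm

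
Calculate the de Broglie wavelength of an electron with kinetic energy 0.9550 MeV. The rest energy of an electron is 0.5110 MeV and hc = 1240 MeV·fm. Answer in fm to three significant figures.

Total energy E = KE + m₀c² = 0.9550 + 0.5110 = 1.4660 MeV.
(pc)² = E² − (m₀c²)² = (1.4660)² − (0.5110)² = 1.888 MeV², so pc = 1.374 MeV.
λ = hc/(pc) = 1240 MeV·fm / 1.374 MeV = 902 fm.

λ = 902 fm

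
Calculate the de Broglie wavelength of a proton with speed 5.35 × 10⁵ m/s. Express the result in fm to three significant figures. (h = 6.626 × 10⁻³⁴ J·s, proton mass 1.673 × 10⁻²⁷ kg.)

λ = 740 fm

p = mv = 1.673 × 10⁻²⁷ × 5.35 × 10⁵ = 8.951 × 10⁻²² kg·m/s.
λ = h/p = 6.626 × 10⁻³⁴ / 8.951 × 10⁻²² = 7.40 × 10⁻¹³ m = 740 fm.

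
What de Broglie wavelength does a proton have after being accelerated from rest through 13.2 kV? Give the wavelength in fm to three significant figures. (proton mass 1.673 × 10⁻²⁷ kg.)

KE = eV = 1.602 × 10⁻¹⁹ × 1.320 × 10⁴ = 2.115 × 10⁻¹⁵ J.
p = √(2mKE) = √(2 × 1.673 × 10⁻²⁷ × 2.115 × 10⁻¹⁵) = 2.660 × 10⁻²¹ kg·m/s.
λ = h/p = 6.626 × 10⁻³⁴ / 2.660 × 10⁻²¹ = 2.49 × 10⁻¹³ m = 249 fm.

λ = 249 fm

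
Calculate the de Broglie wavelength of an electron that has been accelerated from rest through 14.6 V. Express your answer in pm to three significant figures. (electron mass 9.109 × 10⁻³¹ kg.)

λ = 321 pm

KE = eV = 1.602 × 10⁻¹⁹ × 14.60 = 2.339 × 10⁻¹⁸ J.
p = √(2mKE) = √(2 × 9.109 × 10⁻³¹ × 2.339 × 10⁻¹⁸) = 2.064 × 10⁻²⁴ kg·m/s.
λ = h/p = 6.626 × 10⁻³⁴ / 2.064 × 10⁻²⁴ = 3.21 × 10⁻¹⁰ m = 321 pm.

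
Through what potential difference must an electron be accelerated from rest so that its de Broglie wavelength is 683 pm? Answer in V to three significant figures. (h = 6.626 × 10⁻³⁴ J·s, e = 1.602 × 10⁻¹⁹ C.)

V = 3.22 V

p = h/λ = 6.626 × 10⁻³⁴ / 6.830 × 10⁻¹⁰ = 9.701 × 10⁻²⁵ kg·m/s.
KE = p²/(2m) = 5.166 × 10⁻¹⁹ J.
V = KE/e = 5.166 × 10⁻¹⁹ / (1.602 × 10⁻¹⁹) = 3.22 V.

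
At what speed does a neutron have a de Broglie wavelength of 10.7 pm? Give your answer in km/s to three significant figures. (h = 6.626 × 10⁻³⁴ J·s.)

v = 37.0 km/s

p = h/λ = 6.626 × 10⁻³⁴ / 1.070 × 10⁻¹¹ = 6.193 × 10⁻²³ kg·m/s.
v = p/m = 6.193 × 10⁻²³ / 1.675 × 10⁻²⁷ = 3.70 × 10⁴ m/s = 37.0 km/s.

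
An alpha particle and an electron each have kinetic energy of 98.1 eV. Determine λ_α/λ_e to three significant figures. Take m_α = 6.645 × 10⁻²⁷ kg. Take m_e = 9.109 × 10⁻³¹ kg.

At fixed KE, p = √(2mKE) so λ = h/p ∝ 1/√m.
λ_α/λ_e = √(m_e/m_α) = √(9.109 × 10⁻³¹/6.645 × 10⁻²⁷) = √(1.371 × 10⁻⁴) = 0.0117.

λ_α/λ_e = 0.0117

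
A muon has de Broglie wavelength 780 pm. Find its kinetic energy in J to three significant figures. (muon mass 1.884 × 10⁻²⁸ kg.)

KE = 1.92 × 10⁻²¹ J

p = h/λ = 6.626 × 10⁻³⁴ / 7.800 × 10⁻¹⁰ = 8.495 × 10⁻²⁵ kg·m/s.
KE = p²/(2m) = (8.495 × 10⁻²⁵)² / (2 × 1.884 × 10⁻²⁸) = 1.915 × 10⁻²¹ J = 1.92 × 10⁻²¹ J.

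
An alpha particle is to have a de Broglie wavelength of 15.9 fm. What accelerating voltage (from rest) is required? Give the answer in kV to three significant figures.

p = h/λ = 6.626 × 10⁻³⁴ / 1.590 × 10⁻¹⁴ = 4.167 × 10⁻²⁰ kg·m/s.
KE = p²/(2m) = 1.307 × 10⁻¹³ J.
V = KE/2e = 1.307 × 10⁻¹³ / (2 × 1.602 × 10⁻¹⁹) = 408 kV.

V = 408 kV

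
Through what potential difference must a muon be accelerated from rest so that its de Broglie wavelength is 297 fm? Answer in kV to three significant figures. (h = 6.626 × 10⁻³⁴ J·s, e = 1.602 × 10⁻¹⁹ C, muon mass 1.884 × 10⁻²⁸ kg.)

V = 82.5 kV

p = h/λ = 6.626 × 10⁻³⁴ / 2.970 × 10⁻¹³ = 2.231 × 10⁻²¹ kg·m/s.
KE = p²/(2m) = 1.321 × 10⁻¹⁴ J.
V = KE/e = 1.321 × 10⁻¹⁴ / (1.602 × 10⁻¹⁹) = 82.5 kV.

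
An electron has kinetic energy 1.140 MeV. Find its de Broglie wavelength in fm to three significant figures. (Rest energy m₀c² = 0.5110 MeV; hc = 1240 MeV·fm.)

Total energy E = KE + m₀c² = 1.140 + 0.5110 = 1.6510 MeV.
(pc)² = E² − (m₀c²)² = (1.6510)² − (0.5110)² = 2.465 MeV², so pc = 1.570 MeV.
λ = hc/(pc) = 1240 MeV·fm / 1.570 MeV = 790 fm.

λ = 790 fm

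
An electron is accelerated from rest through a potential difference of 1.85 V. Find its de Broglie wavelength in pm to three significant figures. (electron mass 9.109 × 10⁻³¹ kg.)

λ = 902 pm

KE = eV = 1.602 × 10⁻¹⁹ × 1.850 = 2.964 × 10⁻¹⁹ J.
p = √(2mKE) = √(2 × 9.109 × 10⁻³¹ × 2.964 × 10⁻¹⁹) = 7.348 × 10⁻²⁵ kg·m/s.
λ = h/p = 6.626 × 10⁻³⁴ / 7.348 × 10⁻²⁵ = 9.02 × 10⁻¹⁰ m = 902 pm.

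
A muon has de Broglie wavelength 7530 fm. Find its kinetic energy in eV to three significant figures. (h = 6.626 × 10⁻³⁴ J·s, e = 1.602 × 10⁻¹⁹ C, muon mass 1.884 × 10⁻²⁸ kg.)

p = h/λ = 6.626 × 10⁻³⁴ / 7.530 × 10⁻¹² = 8.799 × 10⁻²³ kg·m/s.
KE = p²/(2m) = (8.799 × 10⁻²³)² / (2 × 1.884 × 10⁻²⁸) = 2.055 × 10⁻¹⁷ J = 128 eV.

KE = 128 eV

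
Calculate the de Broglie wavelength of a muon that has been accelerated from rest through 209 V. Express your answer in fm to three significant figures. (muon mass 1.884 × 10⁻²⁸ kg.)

λ = 5900 fm

KE = eV = 1.602 × 10⁻¹⁹ × 209.0 = 3.348 × 10⁻¹⁷ J.
p = √(2mKE) = √(2 × 1.884 × 10⁻²⁸ × 3.348 × 10⁻¹⁷) = 1.123 × 10⁻²² kg·m/s.
λ = h/p = 6.626 × 10⁻³⁴ / 1.123 × 10⁻²² = 5.90 × 10⁻¹² m = 5900 fm.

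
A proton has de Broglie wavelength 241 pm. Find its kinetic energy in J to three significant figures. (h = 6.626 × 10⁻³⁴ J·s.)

KE = 2.26 × 10⁻²¹ J

p = h/λ = 6.626 × 10⁻³⁴ / 2.410 × 10⁻¹⁰ = 2.749 × 10⁻²⁴ kg·m/s.
KE = p²/(2m) = (2.749 × 10⁻²⁴)² / (2 × 1.673 × 10⁻²⁷) = 2.259 × 10⁻²¹ J = 2.26 × 10⁻²¹ J.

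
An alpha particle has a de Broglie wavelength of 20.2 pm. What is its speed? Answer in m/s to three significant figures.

p = h/λ = 6.626 × 10⁻³⁴ / 2.020 × 10⁻¹¹ = 3.280 × 10⁻²³ kg·m/s.
v = p/m = 3.280 × 10⁻²³ / 6.645 × 10⁻²⁷ = 4.94 × 10³ m/s = 4940 m/s.

v = 4940 m/s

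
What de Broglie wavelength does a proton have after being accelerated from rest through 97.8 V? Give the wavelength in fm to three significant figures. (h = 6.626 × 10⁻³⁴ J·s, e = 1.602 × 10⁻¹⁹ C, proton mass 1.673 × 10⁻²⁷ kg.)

KE = eV = 1.602 × 10⁻¹⁹ × 97.80 = 1.567 × 10⁻¹⁷ J.
p = √(2mKE) = √(2 × 1.673 × 10⁻²⁷ × 1.567 × 10⁻¹⁷) = 2.290 × 10⁻²² kg·m/s.
λ = h/p = 6.626 × 10⁻³⁴ / 2.290 × 10⁻²² = 2.89 × 10⁻¹² m = 2890 fm.

λ = 2890 fm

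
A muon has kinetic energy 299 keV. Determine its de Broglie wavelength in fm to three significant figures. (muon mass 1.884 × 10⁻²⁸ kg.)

KE = 299 keV = 4.790 × 10⁻¹⁴ J.
p = √(2mKE) = √(2 × 1.884 × 10⁻²⁸ × 4.790 × 10⁻¹⁴) = 4.248 × 10⁻²¹ kg·m/s.
λ = h/p = 6.626 × 10⁻³⁴ / 4.248 × 10⁻²¹ = 1.56 × 10⁻¹³ m = 156 fm.

λ = 156 fm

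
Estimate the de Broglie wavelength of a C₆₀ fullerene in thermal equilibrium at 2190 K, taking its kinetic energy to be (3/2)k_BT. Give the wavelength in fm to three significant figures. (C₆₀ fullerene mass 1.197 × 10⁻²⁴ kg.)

KE = (3/2)k_BT = 1.5 × 1.381 × 10⁻²³ × 2190 = 4.537 × 10⁻²⁰ J.
p = √(2mKE) = √(2 × 1.197 × 10⁻²⁴ × 4.537 × 10⁻²⁰) = 3.296 × 10⁻²² kg·m/s.
λ = h/p = 2.01 × 10⁻¹² m = 2010 fm.

λ = 2010 fm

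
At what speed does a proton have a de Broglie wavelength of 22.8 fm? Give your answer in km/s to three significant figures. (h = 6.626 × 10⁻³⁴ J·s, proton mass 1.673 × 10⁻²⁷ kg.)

v = 1.74 × 10⁴ km/s

p = h/λ = 6.626 × 10⁻³⁴ / 2.280 × 10⁻¹⁴ = 2.906 × 10⁻²⁰ kg·m/s.
v = p/m = 2.906 × 10⁻²⁰ / 1.673 × 10⁻²⁷ = 1.74 × 10⁷ m/s = 1.74 × 10⁴ km/s.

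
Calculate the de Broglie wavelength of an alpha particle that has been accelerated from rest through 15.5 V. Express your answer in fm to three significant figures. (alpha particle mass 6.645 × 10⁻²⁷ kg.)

λ = 2580 fm

KE = 2eV = 2 × 1.602 × 10⁻¹⁹ × 15.50 = 4.966 × 10⁻¹⁸ J.
p = √(2mKE) = √(2 × 6.645 × 10⁻²⁷ × 4.966 × 10⁻¹⁸) = 2.569 × 10⁻²² kg·m/s.
λ = h/p = 6.626 × 10⁻³⁴ / 2.569 × 10⁻²² = 2.58 × 10⁻¹² m = 2580 fm.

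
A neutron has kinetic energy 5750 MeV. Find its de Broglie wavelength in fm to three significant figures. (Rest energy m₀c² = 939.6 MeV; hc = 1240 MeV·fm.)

Total energy E = KE + m₀c² = 5750 + 939.6 = 6689.6 MeV.
(pc)² = E² − (m₀c²)² = (6689.6)² − (939.6)² = 4.387 × 10⁷ MeV², so pc = 6623 MeV.
λ = hc/(pc) = 1240 MeV·fm / 6623 MeV = 0.187 fm.

λ = 0.187 fm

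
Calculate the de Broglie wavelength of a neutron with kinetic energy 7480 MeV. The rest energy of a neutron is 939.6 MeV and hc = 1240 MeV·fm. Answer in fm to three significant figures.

λ = 0.148 fm

Total energy E = KE + m₀c² = 7480 + 939.6 = 8419.6 MeV.
(pc)² = E² − (m₀c²)² = (8419.6)² − (939.6)² = 7.001 × 10⁷ MeV², so pc = 8367 MeV.
λ = hc/(pc) = 1240 MeV·fm / 8367 MeV = 0.148 fm.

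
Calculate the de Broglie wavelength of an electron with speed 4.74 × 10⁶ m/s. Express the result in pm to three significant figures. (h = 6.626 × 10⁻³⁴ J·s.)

p = mv = 9.109 × 10⁻³¹ × 4.74 × 10⁶ = 4.318 × 10⁻²⁴ kg·m/s.
λ = h/p = 6.626 × 10⁻³⁴ / 4.318 × 10⁻²⁴ = 1.53 × 10⁻¹⁰ m = 153 pm.

λ = 153 pm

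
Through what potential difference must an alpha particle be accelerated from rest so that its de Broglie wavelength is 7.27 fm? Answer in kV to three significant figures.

p = h/λ = 6.626 × 10⁻³⁴ / 7.270 × 10⁻¹⁵ = 9.114 × 10⁻²⁰ kg·m/s.
KE = p²/(2m) = 6.250 × 10⁻¹³ J.
V = KE/2e = 6.250 × 10⁻¹³ / (2 × 1.602 × 10⁻¹⁹) = 1950 kV.

V = 1950 kV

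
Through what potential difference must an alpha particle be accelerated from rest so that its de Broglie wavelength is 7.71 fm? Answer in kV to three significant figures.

p = h/λ = 6.626 × 10⁻³⁴ / 7.710 × 10⁻¹⁵ = 8.594 × 10⁻²⁰ kg·m/s.
KE = p²/(2m) = 5.557 × 10⁻¹³ J.
V = KE/2e = 5.557 × 10⁻¹³ / (2 × 1.602 × 10⁻¹⁹) = 1730 kV.

V = 1730 kV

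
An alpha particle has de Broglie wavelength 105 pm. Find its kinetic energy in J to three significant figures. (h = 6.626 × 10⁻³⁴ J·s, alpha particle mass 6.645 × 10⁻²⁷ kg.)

p = h/λ = 6.626 × 10⁻³⁴ / 1.050 × 10⁻¹⁰ = 6.310 × 10⁻²⁴ kg·m/s.
KE = p²/(2m) = (6.310 × 10⁻²⁴)² / (2 × 6.645 × 10⁻²⁷) = 2.996 × 10⁻²¹ J = 3.00 × 10⁻²¹ J.

KE = 3.00 × 10⁻²¹ J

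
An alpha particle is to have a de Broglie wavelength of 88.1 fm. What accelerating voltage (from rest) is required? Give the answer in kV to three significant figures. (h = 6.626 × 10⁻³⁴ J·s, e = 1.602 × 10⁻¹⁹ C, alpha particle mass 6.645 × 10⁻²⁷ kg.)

p = h/λ = 6.626 × 10⁻³⁴ / 8.810 × 10⁻¹⁴ = 7.521 × 10⁻²¹ kg·m/s.
KE = p²/(2m) = 4.256 × 10⁻¹⁵ J.
V = KE/2e = 4.256 × 10⁻¹⁵ / (2 × 1.602 × 10⁻¹⁹) = 13.3 kV.

V = 13.3 kV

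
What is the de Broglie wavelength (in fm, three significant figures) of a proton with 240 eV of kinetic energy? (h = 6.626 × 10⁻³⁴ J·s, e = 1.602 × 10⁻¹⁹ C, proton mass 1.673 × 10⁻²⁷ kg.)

λ = 1850 fm

KE = 240 eV = 3.845 × 10⁻¹⁷ J.
p = √(2mKE) = √(2 × 1.673 × 10⁻²⁷ × 3.845 × 10⁻¹⁷) = 3.587 × 10⁻²² kg·m/s.
λ = h/p = 6.626 × 10⁻³⁴ / 3.587 × 10⁻²² = 1.85 × 10⁻¹² m = 1850 fm.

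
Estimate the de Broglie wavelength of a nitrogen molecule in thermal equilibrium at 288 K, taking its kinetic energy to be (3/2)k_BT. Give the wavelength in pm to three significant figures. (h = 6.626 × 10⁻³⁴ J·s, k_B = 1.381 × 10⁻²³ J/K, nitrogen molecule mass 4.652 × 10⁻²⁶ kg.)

KE = (3/2)k_BT = 1.5 × 1.381 × 10⁻²³ × 288 = 5.966 × 10⁻²¹ J.
p = √(2mKE) = √(2 × 4.652 × 10⁻²⁶ × 5.966 × 10⁻²¹) = 2.356 × 10⁻²³ kg·m/s.
λ = h/p = 2.81 × 10⁻¹¹ m = 28.1 pm.

λ = 28.1 pm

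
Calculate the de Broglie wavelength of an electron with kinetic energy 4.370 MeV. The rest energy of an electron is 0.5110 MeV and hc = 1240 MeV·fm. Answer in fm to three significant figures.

λ = 255 fm

Total energy E = KE + m₀c² = 4.370 + 0.5110 = 4.8810 MeV.
(pc)² = E² − (m₀c²)² = (4.8810)² − (0.5110)² = 23.56 MeV², so pc = 4.854 MeV.
λ = hc/(pc) = 1240 MeV·fm / 4.854 MeV = 255 fm.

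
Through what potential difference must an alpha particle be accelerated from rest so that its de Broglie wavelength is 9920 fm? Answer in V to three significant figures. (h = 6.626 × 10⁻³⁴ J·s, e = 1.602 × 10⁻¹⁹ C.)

V = 1.05 V

p = h/λ = 6.626 × 10⁻³⁴ / 9.920 × 10⁻¹² = 6.679 × 10⁻²³ kg·m/s.
KE = p²/(2m) = 3.357 × 10⁻¹⁹ J.
V = KE/2e = 3.357 × 10⁻¹⁹ / (2 × 1.602 × 10⁻¹⁹) = 1.05 V.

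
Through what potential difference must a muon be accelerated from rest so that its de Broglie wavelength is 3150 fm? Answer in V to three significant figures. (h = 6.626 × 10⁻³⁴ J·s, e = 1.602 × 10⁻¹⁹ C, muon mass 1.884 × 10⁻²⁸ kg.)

V = 733 V

p = h/λ = 6.626 × 10⁻³⁴ / 3.150 × 10⁻¹² = 2.103 × 10⁻²² kg·m/s.
KE = p²/(2m) = 1.174 × 10⁻¹⁶ J.
V = KE/e = 1.174 × 10⁻¹⁶ / (1.602 × 10⁻¹⁹) = 733 V.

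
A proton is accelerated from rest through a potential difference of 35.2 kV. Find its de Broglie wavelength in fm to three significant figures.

KE = eV = 1.602 × 10⁻¹⁹ × 3.520 × 10⁴ = 5.639 × 10⁻¹⁵ J.
p = √(2mKE) = √(2 × 1.673 × 10⁻²⁷ × 5.639 × 10⁻¹⁵) = 4.344 × 10⁻²¹ kg·m/s.
λ = h/p = 6.626 × 10⁻³⁴ / 4.344 × 10⁻²¹ = 1.53 × 10⁻¹³ m = 153 fm.

λ = 153 fm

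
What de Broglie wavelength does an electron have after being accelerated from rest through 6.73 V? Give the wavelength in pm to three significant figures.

KE = eV = 1.602 × 10⁻¹⁹ × 6.730 = 1.078 × 10⁻¹⁸ J.
p = √(2mKE) = √(2 × 9.109 × 10⁻³¹ × 1.078 × 10⁻¹⁸) = 1.401 × 10⁻²⁴ kg·m/s.
λ = h/p = 6.626 × 10⁻³⁴ / 1.401 × 10⁻²⁴ = 4.73 × 10⁻¹⁰ m = 473 pm.

λ = 473 pm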